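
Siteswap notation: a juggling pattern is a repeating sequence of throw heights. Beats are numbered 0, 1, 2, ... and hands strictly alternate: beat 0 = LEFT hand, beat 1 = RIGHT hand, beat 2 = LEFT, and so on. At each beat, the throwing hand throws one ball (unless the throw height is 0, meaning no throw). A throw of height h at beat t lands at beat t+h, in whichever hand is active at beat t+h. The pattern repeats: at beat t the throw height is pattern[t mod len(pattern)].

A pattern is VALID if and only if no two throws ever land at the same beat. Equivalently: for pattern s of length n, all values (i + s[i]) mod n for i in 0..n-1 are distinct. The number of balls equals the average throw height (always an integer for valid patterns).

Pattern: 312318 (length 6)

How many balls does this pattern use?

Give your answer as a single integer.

Answer: 3

Derivation:
Pattern = [3, 1, 2, 3, 1, 8], length n = 6
  position 0: throw height = 3, running sum = 3
  position 1: throw height = 1, running sum = 4
  position 2: throw height = 2, running sum = 6
  position 3: throw height = 3, running sum = 9
  position 4: throw height = 1, running sum = 10
  position 5: throw height = 8, running sum = 18
Total sum = 18; balls = sum / n = 18 / 6 = 3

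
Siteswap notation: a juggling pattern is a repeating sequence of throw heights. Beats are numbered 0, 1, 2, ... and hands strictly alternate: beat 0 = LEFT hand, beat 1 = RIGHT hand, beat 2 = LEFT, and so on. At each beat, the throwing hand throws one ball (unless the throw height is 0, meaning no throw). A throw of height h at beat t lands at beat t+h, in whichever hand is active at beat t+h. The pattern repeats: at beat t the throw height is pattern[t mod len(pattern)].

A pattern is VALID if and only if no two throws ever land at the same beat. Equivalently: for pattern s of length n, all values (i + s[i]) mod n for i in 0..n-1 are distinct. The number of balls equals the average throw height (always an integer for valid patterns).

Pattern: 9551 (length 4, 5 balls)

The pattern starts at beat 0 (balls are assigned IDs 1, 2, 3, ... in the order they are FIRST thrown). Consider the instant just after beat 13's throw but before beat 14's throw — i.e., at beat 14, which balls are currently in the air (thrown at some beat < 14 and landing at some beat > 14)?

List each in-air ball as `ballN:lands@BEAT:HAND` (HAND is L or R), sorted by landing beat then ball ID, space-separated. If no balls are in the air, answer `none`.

Beat 0 (L): throw ball1 h=9 -> lands@9:R; in-air after throw: [b1@9:R]
Beat 1 (R): throw ball2 h=5 -> lands@6:L; in-air after throw: [b2@6:L b1@9:R]
Beat 2 (L): throw ball3 h=5 -> lands@7:R; in-air after throw: [b2@6:L b3@7:R b1@9:R]
Beat 3 (R): throw ball4 h=1 -> lands@4:L; in-air after throw: [b4@4:L b2@6:L b3@7:R b1@9:R]
Beat 4 (L): throw ball4 h=9 -> lands@13:R; in-air after throw: [b2@6:L b3@7:R b1@9:R b4@13:R]
Beat 5 (R): throw ball5 h=5 -> lands@10:L; in-air after throw: [b2@6:L b3@7:R b1@9:R b5@10:L b4@13:R]
Beat 6 (L): throw ball2 h=5 -> lands@11:R; in-air after throw: [b3@7:R b1@9:R b5@10:L b2@11:R b4@13:R]
Beat 7 (R): throw ball3 h=1 -> lands@8:L; in-air after throw: [b3@8:L b1@9:R b5@10:L b2@11:R b4@13:R]
Beat 8 (L): throw ball3 h=9 -> lands@17:R; in-air after throw: [b1@9:R b5@10:L b2@11:R b4@13:R b3@17:R]
Beat 9 (R): throw ball1 h=5 -> lands@14:L; in-air after throw: [b5@10:L b2@11:R b4@13:R b1@14:L b3@17:R]
Beat 10 (L): throw ball5 h=5 -> lands@15:R; in-air after throw: [b2@11:R b4@13:R b1@14:L b5@15:R b3@17:R]
Beat 11 (R): throw ball2 h=1 -> lands@12:L; in-air after throw: [b2@12:L b4@13:R b1@14:L b5@15:R b3@17:R]
Beat 12 (L): throw ball2 h=9 -> lands@21:R; in-air after throw: [b4@13:R b1@14:L b5@15:R b3@17:R b2@21:R]
Beat 13 (R): throw ball4 h=5 -> lands@18:L; in-air after throw: [b1@14:L b5@15:R b3@17:R b4@18:L b2@21:R]
Beat 14 (L): throw ball1 h=5 -> lands@19:R; in-air after throw: [b5@15:R b3@17:R b4@18:L b1@19:R b2@21:R]

Answer: ball5:lands@15:R ball3:lands@17:R ball4:lands@18:L ball2:lands@21:R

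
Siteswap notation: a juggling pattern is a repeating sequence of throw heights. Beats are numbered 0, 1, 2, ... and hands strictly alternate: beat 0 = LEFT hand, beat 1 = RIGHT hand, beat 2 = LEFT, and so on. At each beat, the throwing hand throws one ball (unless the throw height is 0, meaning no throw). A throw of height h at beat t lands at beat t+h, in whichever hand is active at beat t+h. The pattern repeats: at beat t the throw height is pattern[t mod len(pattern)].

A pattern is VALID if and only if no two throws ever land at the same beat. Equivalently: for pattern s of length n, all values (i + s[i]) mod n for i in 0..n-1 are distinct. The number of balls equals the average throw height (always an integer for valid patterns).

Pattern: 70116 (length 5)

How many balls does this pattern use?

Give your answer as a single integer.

Answer: 3

Derivation:
Pattern = [7, 0, 1, 1, 6], length n = 5
  position 0: throw height = 7, running sum = 7
  position 1: throw height = 0, running sum = 7
  position 2: throw height = 1, running sum = 8
  position 3: throw height = 1, running sum = 9
  position 4: throw height = 6, running sum = 15
Total sum = 15; balls = sum / n = 15 / 5 = 3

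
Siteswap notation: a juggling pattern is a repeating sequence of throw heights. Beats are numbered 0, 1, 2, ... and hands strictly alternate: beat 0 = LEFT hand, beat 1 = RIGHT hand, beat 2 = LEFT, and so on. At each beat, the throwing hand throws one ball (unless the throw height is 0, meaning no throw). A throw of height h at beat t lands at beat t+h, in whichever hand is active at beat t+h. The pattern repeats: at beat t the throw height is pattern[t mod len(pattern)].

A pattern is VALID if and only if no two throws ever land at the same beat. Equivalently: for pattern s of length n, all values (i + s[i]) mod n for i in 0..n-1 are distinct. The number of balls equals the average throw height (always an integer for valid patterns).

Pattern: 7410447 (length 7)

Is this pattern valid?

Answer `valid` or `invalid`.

i=0: (i + s[i]) mod n = (0 + 7) mod 7 = 0
i=1: (i + s[i]) mod n = (1 + 4) mod 7 = 5
i=2: (i + s[i]) mod n = (2 + 1) mod 7 = 3
i=3: (i + s[i]) mod n = (3 + 0) mod 7 = 3
i=4: (i + s[i]) mod n = (4 + 4) mod 7 = 1
i=5: (i + s[i]) mod n = (5 + 4) mod 7 = 2
i=6: (i + s[i]) mod n = (6 + 7) mod 7 = 6
Residues: [0, 5, 3, 3, 1, 2, 6], distinct: False

Answer: invalid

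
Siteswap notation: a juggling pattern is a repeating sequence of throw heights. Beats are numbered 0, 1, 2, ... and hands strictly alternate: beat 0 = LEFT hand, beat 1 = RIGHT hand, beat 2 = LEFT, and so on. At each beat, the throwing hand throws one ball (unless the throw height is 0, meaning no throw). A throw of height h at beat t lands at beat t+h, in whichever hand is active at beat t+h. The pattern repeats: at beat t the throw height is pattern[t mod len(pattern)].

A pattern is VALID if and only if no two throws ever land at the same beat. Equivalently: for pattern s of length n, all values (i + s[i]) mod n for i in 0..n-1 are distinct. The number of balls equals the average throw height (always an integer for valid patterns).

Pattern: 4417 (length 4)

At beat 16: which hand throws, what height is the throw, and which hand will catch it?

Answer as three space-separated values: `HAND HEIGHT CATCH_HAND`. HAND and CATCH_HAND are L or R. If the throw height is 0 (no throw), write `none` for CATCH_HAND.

Answer: L 4 L

Derivation:
Beat 16: 16 mod 2 = 0, so hand = L
Throw height = pattern[16 mod 4] = pattern[0] = 4
Lands at beat 16+4=20, 20 mod 2 = 0, so catch hand = L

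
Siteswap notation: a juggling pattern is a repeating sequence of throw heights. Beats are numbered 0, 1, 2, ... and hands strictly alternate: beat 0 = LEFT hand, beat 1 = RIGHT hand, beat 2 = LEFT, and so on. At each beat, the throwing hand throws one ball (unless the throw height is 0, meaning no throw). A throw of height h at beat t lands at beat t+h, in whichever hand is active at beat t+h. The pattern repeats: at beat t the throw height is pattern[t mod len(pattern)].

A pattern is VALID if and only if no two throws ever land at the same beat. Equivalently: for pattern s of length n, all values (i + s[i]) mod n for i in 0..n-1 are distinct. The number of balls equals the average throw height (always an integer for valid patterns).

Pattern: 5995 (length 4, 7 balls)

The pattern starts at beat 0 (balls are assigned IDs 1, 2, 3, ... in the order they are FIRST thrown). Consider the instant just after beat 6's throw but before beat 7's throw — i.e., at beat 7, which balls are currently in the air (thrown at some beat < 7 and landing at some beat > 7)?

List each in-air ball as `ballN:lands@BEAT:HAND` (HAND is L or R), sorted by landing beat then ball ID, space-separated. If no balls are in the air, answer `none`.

Beat 0 (L): throw ball1 h=5 -> lands@5:R; in-air after throw: [b1@5:R]
Beat 1 (R): throw ball2 h=9 -> lands@10:L; in-air after throw: [b1@5:R b2@10:L]
Beat 2 (L): throw ball3 h=9 -> lands@11:R; in-air after throw: [b1@5:R b2@10:L b3@11:R]
Beat 3 (R): throw ball4 h=5 -> lands@8:L; in-air after throw: [b1@5:R b4@8:L b2@10:L b3@11:R]
Beat 4 (L): throw ball5 h=5 -> lands@9:R; in-air after throw: [b1@5:R b4@8:L b5@9:R b2@10:L b3@11:R]
Beat 5 (R): throw ball1 h=9 -> lands@14:L; in-air after throw: [b4@8:L b5@9:R b2@10:L b3@11:R b1@14:L]
Beat 6 (L): throw ball6 h=9 -> lands@15:R; in-air after throw: [b4@8:L b5@9:R b2@10:L b3@11:R b1@14:L b6@15:R]
Beat 7 (R): throw ball7 h=5 -> lands@12:L; in-air after throw: [b4@8:L b5@9:R b2@10:L b3@11:R b7@12:L b1@14:L b6@15:R]

Answer: ball4:lands@8:L ball5:lands@9:R ball2:lands@10:L ball3:lands@11:R ball1:lands@14:L ball6:lands@15:R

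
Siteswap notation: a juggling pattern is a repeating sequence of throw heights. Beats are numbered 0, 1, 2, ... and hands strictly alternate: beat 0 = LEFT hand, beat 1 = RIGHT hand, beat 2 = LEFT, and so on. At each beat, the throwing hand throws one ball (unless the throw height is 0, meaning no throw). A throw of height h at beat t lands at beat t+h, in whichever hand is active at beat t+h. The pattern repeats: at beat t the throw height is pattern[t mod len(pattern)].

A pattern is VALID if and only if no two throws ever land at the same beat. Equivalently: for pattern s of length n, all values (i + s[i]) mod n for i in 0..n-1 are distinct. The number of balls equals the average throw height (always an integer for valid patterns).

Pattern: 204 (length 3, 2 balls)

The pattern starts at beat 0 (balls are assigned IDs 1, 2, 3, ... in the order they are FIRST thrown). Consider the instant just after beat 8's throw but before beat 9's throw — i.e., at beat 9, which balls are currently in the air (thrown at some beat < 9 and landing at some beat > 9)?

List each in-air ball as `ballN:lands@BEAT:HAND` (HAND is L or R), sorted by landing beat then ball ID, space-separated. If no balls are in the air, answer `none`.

Beat 0 (L): throw ball1 h=2 -> lands@2:L; in-air after throw: [b1@2:L]
Beat 2 (L): throw ball1 h=4 -> lands@6:L; in-air after throw: [b1@6:L]
Beat 3 (R): throw ball2 h=2 -> lands@5:R; in-air after throw: [b2@5:R b1@6:L]
Beat 5 (R): throw ball2 h=4 -> lands@9:R; in-air after throw: [b1@6:L b2@9:R]
Beat 6 (L): throw ball1 h=2 -> lands@8:L; in-air after throw: [b1@8:L b2@9:R]
Beat 8 (L): throw ball1 h=4 -> lands@12:L; in-air after throw: [b2@9:R b1@12:L]
Beat 9 (R): throw ball2 h=2 -> lands@11:R; in-air after throw: [b2@11:R b1@12:L]

Answer: ball1:lands@12:L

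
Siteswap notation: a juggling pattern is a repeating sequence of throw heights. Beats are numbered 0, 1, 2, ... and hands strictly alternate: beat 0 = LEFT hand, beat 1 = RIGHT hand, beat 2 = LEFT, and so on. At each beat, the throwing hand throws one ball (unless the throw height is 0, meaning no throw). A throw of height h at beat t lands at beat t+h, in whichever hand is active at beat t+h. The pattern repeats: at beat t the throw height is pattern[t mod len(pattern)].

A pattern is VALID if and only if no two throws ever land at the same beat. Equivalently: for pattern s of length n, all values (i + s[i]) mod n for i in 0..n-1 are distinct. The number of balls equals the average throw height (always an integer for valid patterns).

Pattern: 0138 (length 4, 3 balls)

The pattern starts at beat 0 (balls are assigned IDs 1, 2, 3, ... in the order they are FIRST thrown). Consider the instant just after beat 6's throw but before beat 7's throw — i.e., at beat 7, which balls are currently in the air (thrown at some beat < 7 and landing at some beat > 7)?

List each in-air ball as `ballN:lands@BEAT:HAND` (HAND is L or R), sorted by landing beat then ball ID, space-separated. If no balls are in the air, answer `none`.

Answer: ball1:lands@9:R ball2:lands@11:R

Derivation:
Beat 1 (R): throw ball1 h=1 -> lands@2:L; in-air after throw: [b1@2:L]
Beat 2 (L): throw ball1 h=3 -> lands@5:R; in-air after throw: [b1@5:R]
Beat 3 (R): throw ball2 h=8 -> lands@11:R; in-air after throw: [b1@5:R b2@11:R]
Beat 5 (R): throw ball1 h=1 -> lands@6:L; in-air after throw: [b1@6:L b2@11:R]
Beat 6 (L): throw ball1 h=3 -> lands@9:R; in-air after throw: [b1@9:R b2@11:R]
Beat 7 (R): throw ball3 h=8 -> lands@15:R; in-air after throw: [b1@9:R b2@11:R b3@15:R]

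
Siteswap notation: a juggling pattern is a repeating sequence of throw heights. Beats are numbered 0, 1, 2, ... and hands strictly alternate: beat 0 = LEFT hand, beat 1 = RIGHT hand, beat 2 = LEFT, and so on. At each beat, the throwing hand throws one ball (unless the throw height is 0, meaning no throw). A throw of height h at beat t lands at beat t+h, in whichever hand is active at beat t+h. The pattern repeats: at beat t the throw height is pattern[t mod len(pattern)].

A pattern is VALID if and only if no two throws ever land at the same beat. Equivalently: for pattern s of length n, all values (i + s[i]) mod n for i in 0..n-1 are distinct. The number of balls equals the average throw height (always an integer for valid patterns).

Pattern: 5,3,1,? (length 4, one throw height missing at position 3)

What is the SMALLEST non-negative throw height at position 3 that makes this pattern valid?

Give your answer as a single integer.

Answer: 3

Derivation:
i=0: (0 + 5) mod 4 = 1
i=1: (1 + 3) mod 4 = 0
i=2: (2 + 1) mod 4 = 3
i=3: s[i]=? (unknown)
Known residues: [0, 1, 3]; need a permutation of 0..3, so missing residue r = 2
Need (3 + s) mod 4 = 2; smallest s = (2 - 3) mod 4 = 3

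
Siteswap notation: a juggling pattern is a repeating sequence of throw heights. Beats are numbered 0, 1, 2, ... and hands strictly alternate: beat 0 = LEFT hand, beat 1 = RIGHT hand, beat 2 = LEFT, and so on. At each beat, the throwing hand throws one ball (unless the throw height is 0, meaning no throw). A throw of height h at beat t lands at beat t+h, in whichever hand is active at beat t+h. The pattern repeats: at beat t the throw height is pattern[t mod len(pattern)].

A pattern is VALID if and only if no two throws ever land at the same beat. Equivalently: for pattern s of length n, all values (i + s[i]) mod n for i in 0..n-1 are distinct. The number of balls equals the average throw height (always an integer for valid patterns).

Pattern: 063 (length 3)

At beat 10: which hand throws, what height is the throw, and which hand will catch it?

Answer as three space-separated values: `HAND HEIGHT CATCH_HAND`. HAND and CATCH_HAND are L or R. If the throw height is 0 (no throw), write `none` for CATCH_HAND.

Beat 10: 10 mod 2 = 0, so hand = L
Throw height = pattern[10 mod 3] = pattern[1] = 6
Lands at beat 10+6=16, 16 mod 2 = 0, so catch hand = L

Answer: L 6 L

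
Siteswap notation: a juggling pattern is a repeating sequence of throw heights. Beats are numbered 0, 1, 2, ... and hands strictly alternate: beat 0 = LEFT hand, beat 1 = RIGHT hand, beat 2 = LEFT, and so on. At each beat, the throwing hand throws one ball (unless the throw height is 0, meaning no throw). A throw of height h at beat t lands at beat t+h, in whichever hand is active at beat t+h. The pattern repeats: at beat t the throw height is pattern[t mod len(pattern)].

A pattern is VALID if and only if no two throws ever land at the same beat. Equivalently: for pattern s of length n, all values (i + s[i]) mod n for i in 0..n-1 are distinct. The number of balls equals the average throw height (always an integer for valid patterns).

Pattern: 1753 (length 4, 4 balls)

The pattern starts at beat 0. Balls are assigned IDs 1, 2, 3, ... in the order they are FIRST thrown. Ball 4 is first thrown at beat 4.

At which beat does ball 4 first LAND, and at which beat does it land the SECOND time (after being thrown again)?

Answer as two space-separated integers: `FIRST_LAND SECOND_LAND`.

Answer: 5 12

Derivation:
Beat 0 (L): throw ball1 h=1 -> lands@1:R; in-air after throw: [b1@1:R]
Beat 1 (R): throw ball1 h=7 -> lands@8:L; in-air after throw: [b1@8:L]
Beat 2 (L): throw ball2 h=5 -> lands@7:R; in-air after throw: [b2@7:R b1@8:L]
Beat 3 (R): throw ball3 h=3 -> lands@6:L; in-air after throw: [b3@6:L b2@7:R b1@8:L]
Beat 4 (L): throw ball4 h=1 -> lands@5:R; in-air after throw: [b4@5:R b3@6:L b2@7:R b1@8:L]
Beat 5 (R): throw ball4 h=7 -> lands@12:L; in-air after throw: [b3@6:L b2@7:R b1@8:L b4@12:L]
Beat 6 (L): throw ball3 h=5 -> lands@11:R; in-air after throw: [b2@7:R b1@8:L b3@11:R b4@12:L]
Beat 7 (R): throw ball2 h=3 -> lands@10:L; in-air after throw: [b1@8:L b2@10:L b3@11:R b4@12:L]
Beat 8 (L): throw ball1 h=1 -> lands@9:R; in-air after throw: [b1@9:R b2@10:L b3@11:R b4@12:L]
Beat 9 (R): throw ball1 h=7 -> lands@16:L; in-air after throw: [b2@10:L b3@11:R b4@12:L b1@16:L]
Beat 10 (L): throw ball2 h=5 -> lands@15:R; in-air after throw: [b3@11:R b4@12:L b2@15:R b1@16:L]
Beat 11 (R): throw ball3 h=3 -> lands@14:L; in-air after throw: [b4@12:L b3@14:L b2@15:R b1@16:L]
Beat 12 (L): throw ball4 h=1 -> lands@13:R; in-air after throw: [b4@13:R b3@14:L b2@15:R b1@16:L]
Ball 4: thrown@4 h=1 -> first land @5; rethrown@5 h=7 -> second land @12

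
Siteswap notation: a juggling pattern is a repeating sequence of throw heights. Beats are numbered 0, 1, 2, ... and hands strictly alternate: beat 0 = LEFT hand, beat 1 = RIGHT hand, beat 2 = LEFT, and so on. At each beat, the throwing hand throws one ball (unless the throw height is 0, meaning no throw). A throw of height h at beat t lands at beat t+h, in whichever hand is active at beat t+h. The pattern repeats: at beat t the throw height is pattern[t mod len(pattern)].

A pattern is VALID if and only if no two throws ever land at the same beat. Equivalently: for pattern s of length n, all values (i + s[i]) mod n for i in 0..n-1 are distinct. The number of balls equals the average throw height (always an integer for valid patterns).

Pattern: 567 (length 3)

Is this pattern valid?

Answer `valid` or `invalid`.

Answer: valid

Derivation:
i=0: (i + s[i]) mod n = (0 + 5) mod 3 = 2
i=1: (i + s[i]) mod n = (1 + 6) mod 3 = 1
i=2: (i + s[i]) mod n = (2 + 7) mod 3 = 0
Residues: [2, 1, 0], distinct: True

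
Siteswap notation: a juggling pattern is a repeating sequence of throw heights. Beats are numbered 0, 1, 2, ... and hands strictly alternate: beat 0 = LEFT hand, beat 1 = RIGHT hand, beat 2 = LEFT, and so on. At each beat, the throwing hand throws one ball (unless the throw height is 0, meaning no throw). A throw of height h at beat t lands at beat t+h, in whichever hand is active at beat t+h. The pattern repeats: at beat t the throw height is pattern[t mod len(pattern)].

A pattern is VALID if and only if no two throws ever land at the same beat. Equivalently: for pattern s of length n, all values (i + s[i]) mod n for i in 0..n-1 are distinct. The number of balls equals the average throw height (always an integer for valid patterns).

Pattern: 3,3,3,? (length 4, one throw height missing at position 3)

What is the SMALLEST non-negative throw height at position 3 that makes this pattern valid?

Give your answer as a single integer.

Answer: 3

Derivation:
i=0: (0 + 3) mod 4 = 3
i=1: (1 + 3) mod 4 = 0
i=2: (2 + 3) mod 4 = 1
i=3: s[i]=? (unknown)
Known residues: [0, 1, 3]; need a permutation of 0..3, so missing residue r = 2
Need (3 + s) mod 4 = 2; smallest s = (2 - 3) mod 4 = 3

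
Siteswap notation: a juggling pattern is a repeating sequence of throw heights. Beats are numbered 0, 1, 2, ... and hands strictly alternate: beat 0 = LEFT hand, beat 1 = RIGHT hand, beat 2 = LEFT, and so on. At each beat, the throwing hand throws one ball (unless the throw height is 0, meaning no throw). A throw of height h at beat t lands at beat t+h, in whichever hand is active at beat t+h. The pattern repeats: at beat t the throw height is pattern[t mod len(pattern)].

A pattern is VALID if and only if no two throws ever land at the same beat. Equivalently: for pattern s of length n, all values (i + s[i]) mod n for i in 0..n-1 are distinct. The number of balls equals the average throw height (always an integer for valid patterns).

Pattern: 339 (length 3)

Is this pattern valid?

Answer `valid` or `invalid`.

Answer: valid

Derivation:
i=0: (i + s[i]) mod n = (0 + 3) mod 3 = 0
i=1: (i + s[i]) mod n = (1 + 3) mod 3 = 1
i=2: (i + s[i]) mod n = (2 + 9) mod 3 = 2
Residues: [0, 1, 2], distinct: True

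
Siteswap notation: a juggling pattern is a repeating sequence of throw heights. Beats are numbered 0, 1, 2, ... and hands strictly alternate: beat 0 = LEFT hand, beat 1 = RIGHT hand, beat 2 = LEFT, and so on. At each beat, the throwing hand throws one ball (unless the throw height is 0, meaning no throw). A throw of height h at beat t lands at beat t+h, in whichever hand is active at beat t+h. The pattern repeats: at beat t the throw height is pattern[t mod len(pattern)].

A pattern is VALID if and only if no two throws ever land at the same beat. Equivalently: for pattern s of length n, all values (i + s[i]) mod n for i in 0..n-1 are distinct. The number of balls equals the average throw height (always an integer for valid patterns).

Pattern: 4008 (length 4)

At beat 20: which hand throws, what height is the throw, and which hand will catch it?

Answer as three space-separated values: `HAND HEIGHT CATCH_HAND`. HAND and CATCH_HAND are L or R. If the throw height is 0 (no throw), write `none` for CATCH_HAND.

Beat 20: 20 mod 2 = 0, so hand = L
Throw height = pattern[20 mod 4] = pattern[0] = 4
Lands at beat 20+4=24, 24 mod 2 = 0, so catch hand = L

Answer: L 4 L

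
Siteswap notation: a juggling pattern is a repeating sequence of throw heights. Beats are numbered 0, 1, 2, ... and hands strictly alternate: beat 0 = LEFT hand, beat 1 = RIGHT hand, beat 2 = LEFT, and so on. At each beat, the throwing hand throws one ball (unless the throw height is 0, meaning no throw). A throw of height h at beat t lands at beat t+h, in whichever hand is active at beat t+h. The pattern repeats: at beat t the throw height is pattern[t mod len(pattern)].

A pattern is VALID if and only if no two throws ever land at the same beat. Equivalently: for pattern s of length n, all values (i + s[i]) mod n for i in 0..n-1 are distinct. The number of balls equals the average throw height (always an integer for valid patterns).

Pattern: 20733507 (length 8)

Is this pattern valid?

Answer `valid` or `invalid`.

i=0: (i + s[i]) mod n = (0 + 2) mod 8 = 2
i=1: (i + s[i]) mod n = (1 + 0) mod 8 = 1
i=2: (i + s[i]) mod n = (2 + 7) mod 8 = 1
i=3: (i + s[i]) mod n = (3 + 3) mod 8 = 6
i=4: (i + s[i]) mod n = (4 + 3) mod 8 = 7
i=5: (i + s[i]) mod n = (5 + 5) mod 8 = 2
i=6: (i + s[i]) mod n = (6 + 0) mod 8 = 6
i=7: (i + s[i]) mod n = (7 + 7) mod 8 = 6
Residues: [2, 1, 1, 6, 7, 2, 6, 6], distinct: False

Answer: invalid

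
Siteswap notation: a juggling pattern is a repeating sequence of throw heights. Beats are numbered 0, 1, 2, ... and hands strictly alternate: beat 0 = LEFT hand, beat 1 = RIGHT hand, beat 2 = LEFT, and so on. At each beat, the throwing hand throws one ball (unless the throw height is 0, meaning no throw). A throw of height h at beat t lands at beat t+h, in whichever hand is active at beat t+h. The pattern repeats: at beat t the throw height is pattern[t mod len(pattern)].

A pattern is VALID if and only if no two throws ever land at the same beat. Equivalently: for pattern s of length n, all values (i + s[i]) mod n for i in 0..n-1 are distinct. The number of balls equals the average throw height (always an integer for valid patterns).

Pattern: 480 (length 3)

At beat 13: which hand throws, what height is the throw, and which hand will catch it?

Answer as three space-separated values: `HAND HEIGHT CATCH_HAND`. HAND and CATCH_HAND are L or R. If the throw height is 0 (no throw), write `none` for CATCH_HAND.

Beat 13: 13 mod 2 = 1, so hand = R
Throw height = pattern[13 mod 3] = pattern[1] = 8
Lands at beat 13+8=21, 21 mod 2 = 1, so catch hand = R

Answer: R 8 R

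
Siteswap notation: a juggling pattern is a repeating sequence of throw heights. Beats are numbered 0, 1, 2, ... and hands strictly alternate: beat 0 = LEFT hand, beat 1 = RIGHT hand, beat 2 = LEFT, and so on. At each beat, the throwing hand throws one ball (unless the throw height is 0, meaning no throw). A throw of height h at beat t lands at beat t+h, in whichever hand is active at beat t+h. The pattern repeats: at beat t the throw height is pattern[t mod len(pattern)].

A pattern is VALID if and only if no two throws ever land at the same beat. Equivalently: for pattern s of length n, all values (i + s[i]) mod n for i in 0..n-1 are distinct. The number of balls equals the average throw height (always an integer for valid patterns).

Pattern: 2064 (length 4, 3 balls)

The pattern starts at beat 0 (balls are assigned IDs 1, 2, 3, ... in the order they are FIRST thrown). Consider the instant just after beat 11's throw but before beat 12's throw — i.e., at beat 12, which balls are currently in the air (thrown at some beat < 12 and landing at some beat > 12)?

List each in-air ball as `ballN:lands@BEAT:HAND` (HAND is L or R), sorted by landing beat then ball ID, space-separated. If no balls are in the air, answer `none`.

Beat 0 (L): throw ball1 h=2 -> lands@2:L; in-air after throw: [b1@2:L]
Beat 2 (L): throw ball1 h=6 -> lands@8:L; in-air after throw: [b1@8:L]
Beat 3 (R): throw ball2 h=4 -> lands@7:R; in-air after throw: [b2@7:R b1@8:L]
Beat 4 (L): throw ball3 h=2 -> lands@6:L; in-air after throw: [b3@6:L b2@7:R b1@8:L]
Beat 6 (L): throw ball3 h=6 -> lands@12:L; in-air after throw: [b2@7:R b1@8:L b3@12:L]
Beat 7 (R): throw ball2 h=4 -> lands@11:R; in-air after throw: [b1@8:L b2@11:R b3@12:L]
Beat 8 (L): throw ball1 h=2 -> lands@10:L; in-air after throw: [b1@10:L b2@11:R b3@12:L]
Beat 10 (L): throw ball1 h=6 -> lands@16:L; in-air after throw: [b2@11:R b3@12:L b1@16:L]
Beat 11 (R): throw ball2 h=4 -> lands@15:R; in-air after throw: [b3@12:L b2@15:R b1@16:L]
Beat 12 (L): throw ball3 h=2 -> lands@14:L; in-air after throw: [b3@14:L b2@15:R b1@16:L]

Answer: ball2:lands@15:R ball1:lands@16:L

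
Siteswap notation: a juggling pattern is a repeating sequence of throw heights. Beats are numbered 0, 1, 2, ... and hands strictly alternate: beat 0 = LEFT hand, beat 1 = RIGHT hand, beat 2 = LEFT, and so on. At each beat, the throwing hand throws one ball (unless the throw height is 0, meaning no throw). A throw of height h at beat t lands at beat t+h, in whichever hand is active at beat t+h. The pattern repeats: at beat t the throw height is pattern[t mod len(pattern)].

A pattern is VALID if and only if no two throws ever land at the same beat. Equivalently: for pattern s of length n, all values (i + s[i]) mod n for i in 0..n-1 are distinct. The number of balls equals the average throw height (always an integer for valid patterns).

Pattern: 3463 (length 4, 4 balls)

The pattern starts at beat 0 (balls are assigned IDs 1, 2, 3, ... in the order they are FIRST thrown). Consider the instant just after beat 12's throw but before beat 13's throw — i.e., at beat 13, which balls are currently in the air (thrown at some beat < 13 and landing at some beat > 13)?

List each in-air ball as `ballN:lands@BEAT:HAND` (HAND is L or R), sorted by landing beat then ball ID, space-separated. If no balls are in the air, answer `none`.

Beat 0 (L): throw ball1 h=3 -> lands@3:R; in-air after throw: [b1@3:R]
Beat 1 (R): throw ball2 h=4 -> lands@5:R; in-air after throw: [b1@3:R b2@5:R]
Beat 2 (L): throw ball3 h=6 -> lands@8:L; in-air after throw: [b1@3:R b2@5:R b3@8:L]
Beat 3 (R): throw ball1 h=3 -> lands@6:L; in-air after throw: [b2@5:R b1@6:L b3@8:L]
Beat 4 (L): throw ball4 h=3 -> lands@7:R; in-air after throw: [b2@5:R b1@6:L b4@7:R b3@8:L]
Beat 5 (R): throw ball2 h=4 -> lands@9:R; in-air after throw: [b1@6:L b4@7:R b3@8:L b2@9:R]
Beat 6 (L): throw ball1 h=6 -> lands@12:L; in-air after throw: [b4@7:R b3@8:L b2@9:R b1@12:L]
Beat 7 (R): throw ball4 h=3 -> lands@10:L; in-air after throw: [b3@8:L b2@9:R b4@10:L b1@12:L]
Beat 8 (L): throw ball3 h=3 -> lands@11:R; in-air after throw: [b2@9:R b4@10:L b3@11:R b1@12:L]
Beat 9 (R): throw ball2 h=4 -> lands@13:R; in-air after throw: [b4@10:L b3@11:R b1@12:L b2@13:R]
Beat 10 (L): throw ball4 h=6 -> lands@16:L; in-air after throw: [b3@11:R b1@12:L b2@13:R b4@16:L]
Beat 11 (R): throw ball3 h=3 -> lands@14:L; in-air after throw: [b1@12:L b2@13:R b3@14:L b4@16:L]
Beat 12 (L): throw ball1 h=3 -> lands@15:R; in-air after throw: [b2@13:R b3@14:L b1@15:R b4@16:L]
Beat 13 (R): throw ball2 h=4 -> lands@17:R; in-air after throw: [b3@14:L b1@15:R b4@16:L b2@17:R]

Answer: ball3:lands@14:L ball1:lands@15:R ball4:lands@16:L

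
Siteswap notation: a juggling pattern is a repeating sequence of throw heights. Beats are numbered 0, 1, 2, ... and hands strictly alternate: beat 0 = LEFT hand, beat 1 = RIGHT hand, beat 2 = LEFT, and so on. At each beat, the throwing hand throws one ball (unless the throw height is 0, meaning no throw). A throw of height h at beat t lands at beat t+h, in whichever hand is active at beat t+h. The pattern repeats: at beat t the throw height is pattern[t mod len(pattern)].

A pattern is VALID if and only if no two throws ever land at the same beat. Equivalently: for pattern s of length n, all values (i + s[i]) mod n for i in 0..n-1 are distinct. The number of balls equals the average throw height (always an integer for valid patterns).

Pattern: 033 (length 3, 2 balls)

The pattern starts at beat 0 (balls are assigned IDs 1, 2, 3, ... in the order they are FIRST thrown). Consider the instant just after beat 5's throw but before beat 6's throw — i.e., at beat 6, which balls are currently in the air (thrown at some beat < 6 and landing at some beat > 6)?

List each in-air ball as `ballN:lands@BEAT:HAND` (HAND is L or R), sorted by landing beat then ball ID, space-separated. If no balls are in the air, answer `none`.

Answer: ball1:lands@7:R ball2:lands@8:L

Derivation:
Beat 1 (R): throw ball1 h=3 -> lands@4:L; in-air after throw: [b1@4:L]
Beat 2 (L): throw ball2 h=3 -> lands@5:R; in-air after throw: [b1@4:L b2@5:R]
Beat 4 (L): throw ball1 h=3 -> lands@7:R; in-air after throw: [b2@5:R b1@7:R]
Beat 5 (R): throw ball2 h=3 -> lands@8:L; in-air after throw: [b1@7:R b2@8:L]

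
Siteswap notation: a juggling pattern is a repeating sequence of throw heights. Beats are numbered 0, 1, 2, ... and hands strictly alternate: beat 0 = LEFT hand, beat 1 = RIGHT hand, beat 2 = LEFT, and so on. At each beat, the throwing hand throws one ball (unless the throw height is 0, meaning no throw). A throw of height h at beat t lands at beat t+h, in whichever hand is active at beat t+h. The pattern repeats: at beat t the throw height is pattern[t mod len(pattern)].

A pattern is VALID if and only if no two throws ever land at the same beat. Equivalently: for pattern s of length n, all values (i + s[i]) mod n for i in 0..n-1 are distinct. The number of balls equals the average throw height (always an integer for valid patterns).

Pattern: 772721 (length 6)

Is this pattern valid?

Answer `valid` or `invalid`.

Answer: invalid

Derivation:
i=0: (i + s[i]) mod n = (0 + 7) mod 6 = 1
i=1: (i + s[i]) mod n = (1 + 7) mod 6 = 2
i=2: (i + s[i]) mod n = (2 + 2) mod 6 = 4
i=3: (i + s[i]) mod n = (3 + 7) mod 6 = 4
i=4: (i + s[i]) mod n = (4 + 2) mod 6 = 0
i=5: (i + s[i]) mod n = (5 + 1) mod 6 = 0
Residues: [1, 2, 4, 4, 0, 0], distinct: False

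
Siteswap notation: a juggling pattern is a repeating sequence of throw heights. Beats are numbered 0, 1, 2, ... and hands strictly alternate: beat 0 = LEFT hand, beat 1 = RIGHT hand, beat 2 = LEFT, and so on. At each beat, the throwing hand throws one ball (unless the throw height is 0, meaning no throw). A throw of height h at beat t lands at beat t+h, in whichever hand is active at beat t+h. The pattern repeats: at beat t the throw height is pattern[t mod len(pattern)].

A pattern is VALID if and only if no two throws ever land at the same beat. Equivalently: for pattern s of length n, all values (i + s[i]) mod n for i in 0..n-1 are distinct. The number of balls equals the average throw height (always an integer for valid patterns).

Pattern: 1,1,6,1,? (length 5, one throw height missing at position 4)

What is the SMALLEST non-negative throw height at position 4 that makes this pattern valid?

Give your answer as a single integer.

Answer: 1

Derivation:
i=0: (0 + 1) mod 5 = 1
i=1: (1 + 1) mod 5 = 2
i=2: (2 + 6) mod 5 = 3
i=3: (3 + 1) mod 5 = 4
i=4: s[i]=? (unknown)
Known residues: [1, 2, 3, 4]; need a permutation of 0..4, so missing residue r = 0
Need (4 + s) mod 5 = 0; smallest s = (0 - 4) mod 5 = 1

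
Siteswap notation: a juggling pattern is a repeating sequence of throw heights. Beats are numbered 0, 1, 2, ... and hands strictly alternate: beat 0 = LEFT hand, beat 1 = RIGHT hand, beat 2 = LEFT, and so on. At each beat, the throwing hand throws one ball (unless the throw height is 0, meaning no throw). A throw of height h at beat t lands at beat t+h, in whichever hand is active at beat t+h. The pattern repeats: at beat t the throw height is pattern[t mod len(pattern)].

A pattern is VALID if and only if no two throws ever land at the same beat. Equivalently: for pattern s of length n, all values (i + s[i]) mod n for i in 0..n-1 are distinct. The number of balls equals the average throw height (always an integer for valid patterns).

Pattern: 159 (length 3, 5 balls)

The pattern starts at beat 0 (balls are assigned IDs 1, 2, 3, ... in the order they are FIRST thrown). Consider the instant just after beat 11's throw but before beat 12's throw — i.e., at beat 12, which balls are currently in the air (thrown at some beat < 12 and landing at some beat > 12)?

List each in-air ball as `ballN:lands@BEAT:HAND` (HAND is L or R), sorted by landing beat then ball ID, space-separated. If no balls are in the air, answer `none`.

Answer: ball4:lands@14:L ball3:lands@15:R ball5:lands@17:R ball2:lands@20:L

Derivation:
Beat 0 (L): throw ball1 h=1 -> lands@1:R; in-air after throw: [b1@1:R]
Beat 1 (R): throw ball1 h=5 -> lands@6:L; in-air after throw: [b1@6:L]
Beat 2 (L): throw ball2 h=9 -> lands@11:R; in-air after throw: [b1@6:L b2@11:R]
Beat 3 (R): throw ball3 h=1 -> lands@4:L; in-air after throw: [b3@4:L b1@6:L b2@11:R]
Beat 4 (L): throw ball3 h=5 -> lands@9:R; in-air after throw: [b1@6:L b3@9:R b2@11:R]
Beat 5 (R): throw ball4 h=9 -> lands@14:L; in-air after throw: [b1@6:L b3@9:R b2@11:R b4@14:L]
Beat 6 (L): throw ball1 h=1 -> lands@7:R; in-air after throw: [b1@7:R b3@9:R b2@11:R b4@14:L]
Beat 7 (R): throw ball1 h=5 -> lands@12:L; in-air after throw: [b3@9:R b2@11:R b1@12:L b4@14:L]
Beat 8 (L): throw ball5 h=9 -> lands@17:R; in-air after throw: [b3@9:R b2@11:R b1@12:L b4@14:L b5@17:R]
Beat 9 (R): throw ball3 h=1 -> lands@10:L; in-air after throw: [b3@10:L b2@11:R b1@12:L b4@14:L b5@17:R]
Beat 10 (L): throw ball3 h=5 -> lands@15:R; in-air after throw: [b2@11:R b1@12:L b4@14:L b3@15:R b5@17:R]
Beat 11 (R): throw ball2 h=9 -> lands@20:L; in-air after throw: [b1@12:L b4@14:L b3@15:R b5@17:R b2@20:L]
Beat 12 (L): throw ball1 h=1 -> lands@13:R; in-air after throw: [b1@13:R b4@14:L b3@15:R b5@17:R b2@20:L]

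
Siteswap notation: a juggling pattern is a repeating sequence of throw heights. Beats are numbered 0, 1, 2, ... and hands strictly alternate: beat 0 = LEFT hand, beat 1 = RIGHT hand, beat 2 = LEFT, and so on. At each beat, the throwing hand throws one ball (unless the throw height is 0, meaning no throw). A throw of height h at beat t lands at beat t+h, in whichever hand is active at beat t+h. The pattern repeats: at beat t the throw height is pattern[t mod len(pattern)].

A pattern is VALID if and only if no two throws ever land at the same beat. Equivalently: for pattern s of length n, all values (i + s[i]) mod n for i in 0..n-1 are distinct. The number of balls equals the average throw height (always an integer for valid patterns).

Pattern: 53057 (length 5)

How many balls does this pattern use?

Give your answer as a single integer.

Answer: 4

Derivation:
Pattern = [5, 3, 0, 5, 7], length n = 5
  position 0: throw height = 5, running sum = 5
  position 1: throw height = 3, running sum = 8
  position 2: throw height = 0, running sum = 8
  position 3: throw height = 5, running sum = 13
  position 4: throw height = 7, running sum = 20
Total sum = 20; balls = sum / n = 20 / 5 = 4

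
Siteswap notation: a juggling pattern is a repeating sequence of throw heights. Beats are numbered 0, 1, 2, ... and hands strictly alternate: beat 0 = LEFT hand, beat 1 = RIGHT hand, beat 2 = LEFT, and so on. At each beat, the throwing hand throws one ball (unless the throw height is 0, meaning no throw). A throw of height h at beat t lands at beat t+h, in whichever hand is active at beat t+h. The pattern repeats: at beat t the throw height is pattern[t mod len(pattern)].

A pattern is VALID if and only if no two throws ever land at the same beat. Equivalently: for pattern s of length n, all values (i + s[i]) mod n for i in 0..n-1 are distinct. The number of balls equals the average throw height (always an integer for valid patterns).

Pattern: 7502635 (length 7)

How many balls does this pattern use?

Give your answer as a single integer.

Pattern = [7, 5, 0, 2, 6, 3, 5], length n = 7
  position 0: throw height = 7, running sum = 7
  position 1: throw height = 5, running sum = 12
  position 2: throw height = 0, running sum = 12
  position 3: throw height = 2, running sum = 14
  position 4: throw height = 6, running sum = 20
  position 5: throw height = 3, running sum = 23
  position 6: throw height = 5, running sum = 28
Total sum = 28; balls = sum / n = 28 / 7 = 4

Answer: 4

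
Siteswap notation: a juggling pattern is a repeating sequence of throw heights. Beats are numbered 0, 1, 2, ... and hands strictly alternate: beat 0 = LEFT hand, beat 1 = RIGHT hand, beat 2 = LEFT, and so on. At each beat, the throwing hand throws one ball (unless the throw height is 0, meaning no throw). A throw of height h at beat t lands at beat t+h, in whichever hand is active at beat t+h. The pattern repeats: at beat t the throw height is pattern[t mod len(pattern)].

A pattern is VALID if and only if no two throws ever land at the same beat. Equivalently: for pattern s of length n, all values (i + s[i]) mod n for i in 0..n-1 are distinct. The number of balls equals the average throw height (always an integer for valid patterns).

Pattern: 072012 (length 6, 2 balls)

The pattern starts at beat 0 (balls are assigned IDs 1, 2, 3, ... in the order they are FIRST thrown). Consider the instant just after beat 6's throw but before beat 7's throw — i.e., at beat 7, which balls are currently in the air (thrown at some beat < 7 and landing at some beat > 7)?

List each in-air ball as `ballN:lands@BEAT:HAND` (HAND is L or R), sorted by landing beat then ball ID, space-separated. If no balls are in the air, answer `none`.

Beat 1 (R): throw ball1 h=7 -> lands@8:L; in-air after throw: [b1@8:L]
Beat 2 (L): throw ball2 h=2 -> lands@4:L; in-air after throw: [b2@4:L b1@8:L]
Beat 4 (L): throw ball2 h=1 -> lands@5:R; in-air after throw: [b2@5:R b1@8:L]
Beat 5 (R): throw ball2 h=2 -> lands@7:R; in-air after throw: [b2@7:R b1@8:L]
Beat 7 (R): throw ball2 h=7 -> lands@14:L; in-air after throw: [b1@8:L b2@14:L]

Answer: ball1:lands@8:L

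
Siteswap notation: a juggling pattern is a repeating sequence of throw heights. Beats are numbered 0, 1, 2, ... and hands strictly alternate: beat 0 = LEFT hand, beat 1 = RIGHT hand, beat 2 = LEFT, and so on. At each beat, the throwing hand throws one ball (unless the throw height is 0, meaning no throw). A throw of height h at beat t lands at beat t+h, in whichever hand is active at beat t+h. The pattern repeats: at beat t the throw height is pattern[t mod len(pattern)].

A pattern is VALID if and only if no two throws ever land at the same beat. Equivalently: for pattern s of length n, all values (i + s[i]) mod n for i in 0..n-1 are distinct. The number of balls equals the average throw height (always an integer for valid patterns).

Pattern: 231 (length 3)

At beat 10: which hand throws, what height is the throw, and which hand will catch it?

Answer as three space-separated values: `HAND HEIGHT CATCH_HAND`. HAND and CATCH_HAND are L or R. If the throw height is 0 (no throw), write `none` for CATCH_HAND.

Beat 10: 10 mod 2 = 0, so hand = L
Throw height = pattern[10 mod 3] = pattern[1] = 3
Lands at beat 10+3=13, 13 mod 2 = 1, so catch hand = R

Answer: L 3 R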